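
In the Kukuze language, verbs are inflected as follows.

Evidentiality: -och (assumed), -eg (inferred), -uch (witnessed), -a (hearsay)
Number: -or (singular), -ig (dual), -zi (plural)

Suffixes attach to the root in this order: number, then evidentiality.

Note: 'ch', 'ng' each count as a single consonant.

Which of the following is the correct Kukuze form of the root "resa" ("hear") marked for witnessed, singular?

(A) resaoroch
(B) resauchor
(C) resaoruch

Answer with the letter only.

C

Attach number singular -or → resaor.
Attach evidentiality witnessed -uch → resaoruch.
So the correct form is resaoruch, option (C).
(B) resauchor is wrong: it has the affixes in the wrong order.
(A) resaoroch is wrong: it uses assumed instead of witnessed for evidentiality.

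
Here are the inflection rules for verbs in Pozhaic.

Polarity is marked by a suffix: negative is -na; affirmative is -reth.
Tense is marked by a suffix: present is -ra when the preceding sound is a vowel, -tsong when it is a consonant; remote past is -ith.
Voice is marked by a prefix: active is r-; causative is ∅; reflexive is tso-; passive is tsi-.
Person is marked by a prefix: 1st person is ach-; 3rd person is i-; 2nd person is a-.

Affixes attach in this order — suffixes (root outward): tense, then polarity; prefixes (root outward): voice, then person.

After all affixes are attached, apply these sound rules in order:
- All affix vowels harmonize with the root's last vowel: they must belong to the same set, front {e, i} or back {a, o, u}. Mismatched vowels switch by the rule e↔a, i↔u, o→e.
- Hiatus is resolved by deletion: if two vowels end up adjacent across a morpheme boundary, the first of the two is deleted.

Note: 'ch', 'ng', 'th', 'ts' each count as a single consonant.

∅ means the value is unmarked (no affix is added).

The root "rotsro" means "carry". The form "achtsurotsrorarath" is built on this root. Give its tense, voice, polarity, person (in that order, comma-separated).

present, passive, affirmative, 1st person

Segment: ach-tsi-rotsro-ra-reth.
tense: -ra/tsong → present.
voice: tsi- → passive.
polarity: -reth → affirmative.
person: ach- → 1st person.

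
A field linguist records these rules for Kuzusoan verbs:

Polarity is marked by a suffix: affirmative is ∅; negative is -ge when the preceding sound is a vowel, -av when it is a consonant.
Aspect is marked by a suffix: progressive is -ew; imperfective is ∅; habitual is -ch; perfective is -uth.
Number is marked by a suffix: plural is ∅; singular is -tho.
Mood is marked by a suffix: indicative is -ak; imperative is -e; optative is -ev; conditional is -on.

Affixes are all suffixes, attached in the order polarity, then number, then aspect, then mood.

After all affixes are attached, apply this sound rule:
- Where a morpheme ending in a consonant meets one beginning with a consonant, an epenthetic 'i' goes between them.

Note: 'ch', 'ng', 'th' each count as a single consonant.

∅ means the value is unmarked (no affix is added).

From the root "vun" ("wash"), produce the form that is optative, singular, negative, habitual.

Attach polarity negative -av (after consonant 'n') → vunav.
Attach number singular -tho → vunavtho.
Attach aspect habitual -ch → vunavthoch.
Attach mood optative -ev → vunavthochev.
Apply epenthesis: vunavthochev → vunavithochev.

vunavithochev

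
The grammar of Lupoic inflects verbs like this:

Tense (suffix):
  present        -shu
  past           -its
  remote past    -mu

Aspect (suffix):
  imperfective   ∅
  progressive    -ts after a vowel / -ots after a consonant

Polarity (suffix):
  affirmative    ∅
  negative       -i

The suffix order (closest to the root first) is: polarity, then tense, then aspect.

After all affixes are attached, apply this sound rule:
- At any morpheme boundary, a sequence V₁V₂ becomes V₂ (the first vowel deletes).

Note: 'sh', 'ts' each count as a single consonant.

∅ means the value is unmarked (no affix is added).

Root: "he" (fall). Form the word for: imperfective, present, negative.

hishu

Attach polarity negative -i → hei.
Attach tense present -shu → heishu.
aspect = imperfective: zero marking, form stays heishu.
Apply vowel deletion: heishu → hishu.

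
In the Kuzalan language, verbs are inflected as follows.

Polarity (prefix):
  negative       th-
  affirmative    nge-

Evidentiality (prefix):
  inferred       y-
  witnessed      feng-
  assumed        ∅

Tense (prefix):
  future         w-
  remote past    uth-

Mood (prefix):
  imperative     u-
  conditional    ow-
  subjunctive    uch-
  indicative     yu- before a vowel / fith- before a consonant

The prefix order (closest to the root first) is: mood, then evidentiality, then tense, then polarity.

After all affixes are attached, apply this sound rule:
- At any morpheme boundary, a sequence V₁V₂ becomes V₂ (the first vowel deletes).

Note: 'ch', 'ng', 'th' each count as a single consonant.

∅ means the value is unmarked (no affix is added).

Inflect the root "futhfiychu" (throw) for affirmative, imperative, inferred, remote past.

Attach mood imperative u- → ufuthfiychu.
Attach evidentiality inferred y- → yufuthfiychu.
Attach tense remote past uth- → uthyufuthfiychu.
Attach polarity affirmative nge- → ngeuthyufuthfiychu.
Apply vowel deletion: ngeuthyufuthfiychu → nguthyufuthfiychu.

nguthyufuthfiychu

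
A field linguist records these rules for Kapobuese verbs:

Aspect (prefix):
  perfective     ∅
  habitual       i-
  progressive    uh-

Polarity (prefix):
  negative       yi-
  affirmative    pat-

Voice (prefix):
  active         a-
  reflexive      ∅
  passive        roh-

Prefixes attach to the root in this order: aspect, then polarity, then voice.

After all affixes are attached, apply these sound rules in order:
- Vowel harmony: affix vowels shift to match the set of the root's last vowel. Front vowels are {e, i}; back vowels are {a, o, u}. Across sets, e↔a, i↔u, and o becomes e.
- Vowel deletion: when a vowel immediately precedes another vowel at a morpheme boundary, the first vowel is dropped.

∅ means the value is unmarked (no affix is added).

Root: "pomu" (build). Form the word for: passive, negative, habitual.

Attach aspect habitual i- → ipomu.
Attach polarity negative yi- → yiipomu.
Attach voice passive roh- → rohyiipomu.
Apply vowel harmony: rohyiipomu → rohyuupomu.
Apply vowel deletion: rohyuupomu → rohyupomu.

rohyupomu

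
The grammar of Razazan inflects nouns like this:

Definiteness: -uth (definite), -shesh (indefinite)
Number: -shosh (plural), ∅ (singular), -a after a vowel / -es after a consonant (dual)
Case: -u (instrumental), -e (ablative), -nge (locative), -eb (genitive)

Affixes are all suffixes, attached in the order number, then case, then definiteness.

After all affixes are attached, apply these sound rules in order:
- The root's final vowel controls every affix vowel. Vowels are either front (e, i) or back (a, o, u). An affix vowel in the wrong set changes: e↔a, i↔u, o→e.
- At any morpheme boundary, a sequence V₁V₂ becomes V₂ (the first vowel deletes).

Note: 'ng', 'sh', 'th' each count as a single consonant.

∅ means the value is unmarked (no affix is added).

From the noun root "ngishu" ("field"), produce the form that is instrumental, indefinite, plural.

Attach number plural -shosh → ngishushosh.
Attach case instrumental -u → ngishushoshu.
Attach definiteness indefinite -shesh → ngishushoshushesh.
Apply vowel harmony: ngishushoshushesh → ngishushoshushash.
Vowel deletion: no change.

ngishushoshushash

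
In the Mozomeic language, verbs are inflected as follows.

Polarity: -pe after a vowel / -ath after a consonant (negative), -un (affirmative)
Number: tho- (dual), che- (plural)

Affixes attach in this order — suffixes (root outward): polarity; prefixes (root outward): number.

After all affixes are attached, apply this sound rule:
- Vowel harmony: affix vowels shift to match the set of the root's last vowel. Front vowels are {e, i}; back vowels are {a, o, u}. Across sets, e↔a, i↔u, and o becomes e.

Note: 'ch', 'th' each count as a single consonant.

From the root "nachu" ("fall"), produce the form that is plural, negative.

chanachupa

Attach polarity negative -pe (after vowel 'u') → nachupe.
Attach number plural che- → chenachupe.
Apply vowel harmony: chenachupe → chanachupa.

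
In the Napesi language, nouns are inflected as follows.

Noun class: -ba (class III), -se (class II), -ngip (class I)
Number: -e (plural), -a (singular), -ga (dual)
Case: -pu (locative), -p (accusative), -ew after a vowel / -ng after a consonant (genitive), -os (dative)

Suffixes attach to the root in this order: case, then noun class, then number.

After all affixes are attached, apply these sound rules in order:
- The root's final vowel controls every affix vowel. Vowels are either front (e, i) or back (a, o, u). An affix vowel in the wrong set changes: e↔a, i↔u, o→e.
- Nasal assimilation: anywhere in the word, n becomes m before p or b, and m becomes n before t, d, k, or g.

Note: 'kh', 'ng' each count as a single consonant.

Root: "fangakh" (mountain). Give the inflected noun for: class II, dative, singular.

Attach case dative -os → fangakhos.
Attach noun class class II -se → fangakhosse.
Attach number singular -a → fangakhossea.
Apply vowel harmony: fangakhossea → fangakhossaa.
Nasal assimilation: no change.

fangakhossaa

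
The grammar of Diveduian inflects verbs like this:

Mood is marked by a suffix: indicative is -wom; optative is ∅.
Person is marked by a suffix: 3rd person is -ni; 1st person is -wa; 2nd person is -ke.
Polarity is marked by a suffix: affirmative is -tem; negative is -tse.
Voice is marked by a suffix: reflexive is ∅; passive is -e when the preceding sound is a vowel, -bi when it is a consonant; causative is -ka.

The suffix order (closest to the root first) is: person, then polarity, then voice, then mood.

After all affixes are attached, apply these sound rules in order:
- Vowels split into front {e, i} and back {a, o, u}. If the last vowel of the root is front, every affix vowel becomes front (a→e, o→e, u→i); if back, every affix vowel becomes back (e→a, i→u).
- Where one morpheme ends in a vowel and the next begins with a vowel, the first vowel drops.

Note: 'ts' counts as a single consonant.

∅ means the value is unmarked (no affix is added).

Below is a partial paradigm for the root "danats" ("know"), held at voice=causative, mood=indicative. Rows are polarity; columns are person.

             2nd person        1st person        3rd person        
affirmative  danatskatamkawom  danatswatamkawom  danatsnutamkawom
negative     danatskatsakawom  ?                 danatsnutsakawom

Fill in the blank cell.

Attach person 1st person -wa → danatswa.
Attach polarity negative -tse → danatswatse.
Attach voice causative -ka → danatswatseka.
Attach mood indicative -wom → danatswatsekawom.
Apply vowel harmony: danatswatsekawom → danatswatsakawom.
Vowel deletion: no change.

danatswatsakawom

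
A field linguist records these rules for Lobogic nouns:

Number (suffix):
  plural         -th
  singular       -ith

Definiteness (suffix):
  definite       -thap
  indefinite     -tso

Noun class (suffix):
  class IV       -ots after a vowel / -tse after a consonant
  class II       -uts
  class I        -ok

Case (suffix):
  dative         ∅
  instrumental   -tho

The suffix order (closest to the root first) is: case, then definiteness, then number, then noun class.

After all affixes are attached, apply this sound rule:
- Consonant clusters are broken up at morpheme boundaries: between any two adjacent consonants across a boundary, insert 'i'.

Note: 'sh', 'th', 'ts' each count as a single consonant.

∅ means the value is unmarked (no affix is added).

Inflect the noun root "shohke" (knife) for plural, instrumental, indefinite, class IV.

shohkethotsothitse

Attach case instrumental -tho → shohketho.
Attach definiteness indefinite -tso → shohkethotso.
Attach number plural -th → shohkethotsoth.
Attach noun class class IV -tse (after consonant 'th') → shohkethotsothtse.
Apply epenthesis: shohkethotsothtse → shohkethotsothitse.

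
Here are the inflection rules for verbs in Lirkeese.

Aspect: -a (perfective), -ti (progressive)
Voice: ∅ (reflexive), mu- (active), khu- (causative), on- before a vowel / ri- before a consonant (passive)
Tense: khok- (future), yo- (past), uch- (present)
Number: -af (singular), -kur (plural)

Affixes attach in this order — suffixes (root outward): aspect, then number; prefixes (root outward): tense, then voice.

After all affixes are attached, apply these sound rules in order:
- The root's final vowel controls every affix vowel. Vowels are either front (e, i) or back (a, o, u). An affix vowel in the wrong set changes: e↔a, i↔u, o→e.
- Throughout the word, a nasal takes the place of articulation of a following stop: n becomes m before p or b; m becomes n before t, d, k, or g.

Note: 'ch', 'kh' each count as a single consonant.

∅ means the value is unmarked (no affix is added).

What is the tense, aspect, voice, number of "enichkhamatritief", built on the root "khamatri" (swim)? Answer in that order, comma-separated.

present, progressive, passive, singular

Segment: on-uch-khamatri-ti-af.
tense: uch- → present.
aspect: -ti → progressive.
voice: on/ri- → passive.
number: -af → singular.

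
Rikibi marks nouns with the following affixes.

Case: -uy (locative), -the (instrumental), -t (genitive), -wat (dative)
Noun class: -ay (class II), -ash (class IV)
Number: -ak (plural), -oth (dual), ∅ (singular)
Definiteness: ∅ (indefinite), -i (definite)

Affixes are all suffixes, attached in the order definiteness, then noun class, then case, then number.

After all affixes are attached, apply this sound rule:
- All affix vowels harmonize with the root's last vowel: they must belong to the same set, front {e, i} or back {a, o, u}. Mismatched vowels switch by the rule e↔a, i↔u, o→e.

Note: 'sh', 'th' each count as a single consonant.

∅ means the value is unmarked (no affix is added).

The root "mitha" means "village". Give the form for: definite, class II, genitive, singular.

mithauayt

Attach definiteness definite -i → mithai.
Attach noun class class II -ay → mithaiay.
Attach case genitive -t → mithaiayt.
number = singular: zero marking, form stays mithaiayt.
Apply vowel harmony: mithaiayt → mithauayt.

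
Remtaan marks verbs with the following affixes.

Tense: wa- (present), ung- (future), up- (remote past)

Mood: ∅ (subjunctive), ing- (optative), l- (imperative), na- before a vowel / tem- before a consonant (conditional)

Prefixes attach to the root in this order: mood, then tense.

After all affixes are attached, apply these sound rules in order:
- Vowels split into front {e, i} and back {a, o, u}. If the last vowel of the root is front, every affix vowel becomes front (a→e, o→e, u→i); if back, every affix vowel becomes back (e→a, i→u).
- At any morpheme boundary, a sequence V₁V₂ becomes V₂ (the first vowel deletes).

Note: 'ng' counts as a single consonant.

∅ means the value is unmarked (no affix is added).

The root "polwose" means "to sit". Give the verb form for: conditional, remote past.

iptempolwose

Attach mood conditional tem- (before consonant 'p') → tempolwose.
Attach tense remote past up- → uptempolwose.
Apply vowel harmony: uptempolwose → iptempolwose.
Vowel deletion: no change.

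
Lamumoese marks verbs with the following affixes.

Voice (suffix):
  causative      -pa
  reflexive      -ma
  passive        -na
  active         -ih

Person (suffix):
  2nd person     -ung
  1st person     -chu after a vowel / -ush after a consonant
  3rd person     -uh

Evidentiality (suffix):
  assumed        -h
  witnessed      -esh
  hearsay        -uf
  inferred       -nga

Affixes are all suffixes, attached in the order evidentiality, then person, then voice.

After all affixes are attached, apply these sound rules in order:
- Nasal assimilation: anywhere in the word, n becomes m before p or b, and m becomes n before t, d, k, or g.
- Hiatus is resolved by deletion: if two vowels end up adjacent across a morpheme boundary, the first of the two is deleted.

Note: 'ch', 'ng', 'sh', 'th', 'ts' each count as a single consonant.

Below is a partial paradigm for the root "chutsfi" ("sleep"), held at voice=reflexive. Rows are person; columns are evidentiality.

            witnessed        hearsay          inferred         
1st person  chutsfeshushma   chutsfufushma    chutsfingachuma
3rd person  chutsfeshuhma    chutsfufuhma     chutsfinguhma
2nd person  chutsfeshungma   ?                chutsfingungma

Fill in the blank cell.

chutsfufungma

Attach evidentiality hearsay -uf → chutsfiuf.
Attach person 2nd person -ung → chutsfiufung.
Attach voice reflexive -ma → chutsfiufungma.
Nasal assimilation: no change.
Apply vowel deletion: chutsfiufungma → chutsfufungma.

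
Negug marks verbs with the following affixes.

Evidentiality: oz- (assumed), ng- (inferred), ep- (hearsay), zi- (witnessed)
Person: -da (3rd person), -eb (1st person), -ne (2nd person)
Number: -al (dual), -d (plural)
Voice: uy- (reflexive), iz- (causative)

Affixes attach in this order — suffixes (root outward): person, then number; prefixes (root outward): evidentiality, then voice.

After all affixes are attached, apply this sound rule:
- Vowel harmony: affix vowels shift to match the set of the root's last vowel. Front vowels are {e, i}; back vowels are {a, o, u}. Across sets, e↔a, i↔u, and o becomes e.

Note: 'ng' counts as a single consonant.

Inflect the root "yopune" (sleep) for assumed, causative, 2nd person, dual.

izezyopuneneel

Attach person 2nd person -ne → yopunene.
Attach evidentiality assumed oz- → ozyopunene.
Attach voice causative iz- → izozyopunene.
Attach number dual -al → izozyopuneneal.
Apply vowel harmony: izozyopuneneal → izezyopuneneel.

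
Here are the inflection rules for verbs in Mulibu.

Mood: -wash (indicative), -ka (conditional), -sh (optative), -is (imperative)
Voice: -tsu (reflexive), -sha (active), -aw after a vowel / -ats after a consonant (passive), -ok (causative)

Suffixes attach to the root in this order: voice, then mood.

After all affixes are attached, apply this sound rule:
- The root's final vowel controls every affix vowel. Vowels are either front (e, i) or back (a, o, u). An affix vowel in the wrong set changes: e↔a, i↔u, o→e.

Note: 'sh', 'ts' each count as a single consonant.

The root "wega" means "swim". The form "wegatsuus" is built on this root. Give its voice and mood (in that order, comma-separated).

Segment: wega-tsu-is.
voice: -tsu → reflexive.
mood: -is → imperative.

reflexive, imperative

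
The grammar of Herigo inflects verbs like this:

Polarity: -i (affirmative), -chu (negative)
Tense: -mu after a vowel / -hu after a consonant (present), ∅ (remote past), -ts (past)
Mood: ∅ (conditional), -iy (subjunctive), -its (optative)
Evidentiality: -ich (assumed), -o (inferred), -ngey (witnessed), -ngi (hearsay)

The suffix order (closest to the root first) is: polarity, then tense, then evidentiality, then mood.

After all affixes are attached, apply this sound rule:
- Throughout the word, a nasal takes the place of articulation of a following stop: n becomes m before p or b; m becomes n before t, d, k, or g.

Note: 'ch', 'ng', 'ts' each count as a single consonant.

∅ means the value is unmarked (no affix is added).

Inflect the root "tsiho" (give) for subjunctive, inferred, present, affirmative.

tsihoimuoiy

Attach polarity affirmative -i → tsihoi.
Attach tense present -mu (after vowel 'i') → tsihoimu.
Attach evidentiality inferred -o → tsihoimuo.
Attach mood subjunctive -iy → tsihoimuoiy.
Nasal assimilation: no change.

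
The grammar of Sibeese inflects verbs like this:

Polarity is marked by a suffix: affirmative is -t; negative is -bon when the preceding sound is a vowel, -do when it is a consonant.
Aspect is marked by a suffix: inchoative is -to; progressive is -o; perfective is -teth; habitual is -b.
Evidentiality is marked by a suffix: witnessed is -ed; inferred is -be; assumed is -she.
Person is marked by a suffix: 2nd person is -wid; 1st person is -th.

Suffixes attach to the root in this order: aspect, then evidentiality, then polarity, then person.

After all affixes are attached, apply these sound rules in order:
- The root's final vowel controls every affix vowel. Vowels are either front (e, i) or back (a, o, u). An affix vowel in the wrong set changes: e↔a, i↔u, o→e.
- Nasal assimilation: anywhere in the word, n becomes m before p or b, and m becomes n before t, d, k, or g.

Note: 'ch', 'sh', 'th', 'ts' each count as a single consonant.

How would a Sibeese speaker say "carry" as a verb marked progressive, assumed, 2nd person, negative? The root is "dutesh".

dutesheshebenwid

Attach aspect progressive -o → dutesho.
Attach evidentiality assumed -she → duteshoshe.
Attach polarity negative -bon (after vowel 'e') → duteshoshebon.
Attach person 2nd person -wid → duteshoshebonwid.
Apply vowel harmony: duteshoshebonwid → dutesheshebenwid.
Nasal assimilation: no change.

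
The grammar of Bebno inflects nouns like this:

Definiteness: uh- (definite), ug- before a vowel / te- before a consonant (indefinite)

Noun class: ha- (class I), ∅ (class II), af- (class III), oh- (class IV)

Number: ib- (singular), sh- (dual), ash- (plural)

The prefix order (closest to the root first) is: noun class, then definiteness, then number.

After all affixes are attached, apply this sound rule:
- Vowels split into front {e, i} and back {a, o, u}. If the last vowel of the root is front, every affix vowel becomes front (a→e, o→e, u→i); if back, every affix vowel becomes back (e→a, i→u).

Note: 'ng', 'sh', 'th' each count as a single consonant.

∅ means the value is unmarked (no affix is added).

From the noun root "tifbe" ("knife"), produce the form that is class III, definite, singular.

Attach noun class class III af- → aftifbe.
Attach definiteness definite uh- → uhaftifbe.
Attach number singular ib- → ibuhaftifbe.
Apply vowel harmony: ibuhaftifbe → ibiheftifbe.

ibiheftifbe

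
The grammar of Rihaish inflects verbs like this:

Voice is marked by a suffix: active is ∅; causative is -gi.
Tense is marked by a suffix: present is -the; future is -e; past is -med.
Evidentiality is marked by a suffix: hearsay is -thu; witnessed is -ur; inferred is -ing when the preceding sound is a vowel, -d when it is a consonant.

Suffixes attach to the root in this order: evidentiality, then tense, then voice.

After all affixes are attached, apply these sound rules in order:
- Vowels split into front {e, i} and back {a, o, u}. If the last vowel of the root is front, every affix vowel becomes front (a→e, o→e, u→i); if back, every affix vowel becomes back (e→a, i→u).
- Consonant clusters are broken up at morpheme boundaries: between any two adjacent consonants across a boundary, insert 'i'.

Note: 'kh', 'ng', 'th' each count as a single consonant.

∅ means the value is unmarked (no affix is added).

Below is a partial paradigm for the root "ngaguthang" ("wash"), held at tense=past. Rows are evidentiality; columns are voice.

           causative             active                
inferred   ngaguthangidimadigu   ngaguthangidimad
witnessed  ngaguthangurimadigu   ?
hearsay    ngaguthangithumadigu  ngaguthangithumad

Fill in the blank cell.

ngaguthangurimad

Attach evidentiality witnessed -ur → ngaguthangur.
Attach tense past -med → ngaguthangurmed.
voice = active: zero marking, form stays ngaguthangurmed.
Apply vowel harmony: ngaguthangurmed → ngaguthangurmad.
Apply epenthesis: ngaguthangurmad → ngaguthangurimad.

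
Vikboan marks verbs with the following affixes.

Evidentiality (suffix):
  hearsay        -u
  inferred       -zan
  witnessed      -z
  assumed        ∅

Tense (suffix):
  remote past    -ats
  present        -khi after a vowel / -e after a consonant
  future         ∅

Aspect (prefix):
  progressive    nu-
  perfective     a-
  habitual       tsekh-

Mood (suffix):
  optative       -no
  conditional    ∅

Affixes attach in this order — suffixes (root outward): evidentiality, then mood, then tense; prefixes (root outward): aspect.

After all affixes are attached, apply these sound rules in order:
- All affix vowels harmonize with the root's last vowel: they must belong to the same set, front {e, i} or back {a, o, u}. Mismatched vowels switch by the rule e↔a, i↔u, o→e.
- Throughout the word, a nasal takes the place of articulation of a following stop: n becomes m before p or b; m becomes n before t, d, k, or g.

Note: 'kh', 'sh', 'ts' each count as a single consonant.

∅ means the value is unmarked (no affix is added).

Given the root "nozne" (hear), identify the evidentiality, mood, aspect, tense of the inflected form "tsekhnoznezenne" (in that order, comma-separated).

inferred, optative, habitual, future

Segment: tsekh-nozne-zan-no.
evidentiality: -zan → inferred.
mood: -no → optative.
aspect: tsekh- → habitual.
tense: ∅ → future.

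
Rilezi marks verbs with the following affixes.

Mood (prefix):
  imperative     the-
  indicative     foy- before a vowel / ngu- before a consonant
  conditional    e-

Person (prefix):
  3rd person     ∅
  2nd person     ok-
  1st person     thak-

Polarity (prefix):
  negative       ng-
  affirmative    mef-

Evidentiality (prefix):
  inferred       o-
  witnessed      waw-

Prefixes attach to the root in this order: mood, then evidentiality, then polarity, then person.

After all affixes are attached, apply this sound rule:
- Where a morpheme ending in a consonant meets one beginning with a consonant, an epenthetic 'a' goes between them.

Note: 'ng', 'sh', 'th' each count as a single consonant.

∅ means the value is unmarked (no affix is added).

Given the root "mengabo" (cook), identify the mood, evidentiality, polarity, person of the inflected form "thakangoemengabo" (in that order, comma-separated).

conditional, inferred, negative, 1st person

Segment: thak-ng-o-e-mengabo.
mood: e- → conditional.
evidentiality: o- → inferred.
polarity: ng- → negative.
person: thak- → 1st person.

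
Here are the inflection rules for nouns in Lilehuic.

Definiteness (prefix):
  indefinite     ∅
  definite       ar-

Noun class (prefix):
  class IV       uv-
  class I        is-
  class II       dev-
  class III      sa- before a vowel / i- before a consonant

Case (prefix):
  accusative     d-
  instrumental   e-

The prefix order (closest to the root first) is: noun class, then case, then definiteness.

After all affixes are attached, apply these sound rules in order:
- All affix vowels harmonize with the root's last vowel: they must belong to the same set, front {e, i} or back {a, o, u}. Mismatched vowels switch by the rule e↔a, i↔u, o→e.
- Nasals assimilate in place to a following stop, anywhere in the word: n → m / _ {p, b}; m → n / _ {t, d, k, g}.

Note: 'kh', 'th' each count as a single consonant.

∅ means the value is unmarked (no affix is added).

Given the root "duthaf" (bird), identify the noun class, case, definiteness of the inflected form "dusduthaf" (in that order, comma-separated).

Segment: d-is-duthaf.
noun class: is- → class I.
case: d- → accusative.
definiteness: ∅ → indefinite.

class I, accusative, indefinite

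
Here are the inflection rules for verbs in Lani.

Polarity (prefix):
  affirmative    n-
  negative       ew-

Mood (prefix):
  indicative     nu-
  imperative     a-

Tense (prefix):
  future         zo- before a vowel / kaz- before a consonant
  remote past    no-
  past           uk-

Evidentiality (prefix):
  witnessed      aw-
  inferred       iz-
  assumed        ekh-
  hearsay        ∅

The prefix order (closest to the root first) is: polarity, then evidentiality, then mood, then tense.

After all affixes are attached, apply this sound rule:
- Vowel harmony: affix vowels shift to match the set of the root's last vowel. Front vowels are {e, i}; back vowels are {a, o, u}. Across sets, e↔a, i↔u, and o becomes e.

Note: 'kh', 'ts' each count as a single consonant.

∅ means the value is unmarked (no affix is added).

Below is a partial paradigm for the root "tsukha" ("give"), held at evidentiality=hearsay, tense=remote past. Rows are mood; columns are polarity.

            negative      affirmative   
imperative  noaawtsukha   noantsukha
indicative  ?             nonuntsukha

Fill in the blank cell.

nonuawtsukha

Attach polarity negative ew- → ewtsukha.
evidentiality = hearsay: zero marking, form stays ewtsukha.
Attach mood indicative nu- → nuewtsukha.
Attach tense remote past no- → nonuewtsukha.
Apply vowel harmony: nonuewtsukha → nonuawtsukha.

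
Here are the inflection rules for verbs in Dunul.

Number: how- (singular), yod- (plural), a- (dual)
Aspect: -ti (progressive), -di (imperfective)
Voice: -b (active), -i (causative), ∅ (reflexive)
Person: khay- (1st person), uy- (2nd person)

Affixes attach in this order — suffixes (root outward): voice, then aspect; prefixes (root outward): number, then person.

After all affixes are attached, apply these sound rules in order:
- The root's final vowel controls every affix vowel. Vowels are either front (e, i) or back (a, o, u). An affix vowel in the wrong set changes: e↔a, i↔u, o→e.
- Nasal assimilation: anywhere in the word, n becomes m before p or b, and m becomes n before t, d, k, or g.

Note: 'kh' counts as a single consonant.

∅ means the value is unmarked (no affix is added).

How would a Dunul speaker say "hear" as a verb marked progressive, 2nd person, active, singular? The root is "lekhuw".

uyhowlekhuwbtu

Attach voice active -b → lekhuwb.
Attach number singular how- → howlekhuwb.
Attach aspect progressive -ti → howlekhuwbti.
Attach person 2nd person uy- → uyhowlekhuwbti.
Apply vowel harmony: uyhowlekhuwbti → uyhowlekhuwbtu.
Nasal assimilation: no change.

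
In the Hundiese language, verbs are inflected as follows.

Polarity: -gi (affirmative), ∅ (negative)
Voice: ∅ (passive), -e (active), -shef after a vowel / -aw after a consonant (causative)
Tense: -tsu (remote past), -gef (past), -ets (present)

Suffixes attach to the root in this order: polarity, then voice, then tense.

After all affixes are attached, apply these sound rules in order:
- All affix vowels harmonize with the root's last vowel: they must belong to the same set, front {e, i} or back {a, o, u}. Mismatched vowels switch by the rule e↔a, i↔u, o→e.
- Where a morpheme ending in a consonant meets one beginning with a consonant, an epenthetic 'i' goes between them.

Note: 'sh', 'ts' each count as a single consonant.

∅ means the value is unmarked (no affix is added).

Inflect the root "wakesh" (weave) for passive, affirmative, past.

Attach polarity affirmative -gi → wakeshgi.
voice = passive: zero marking, form stays wakeshgi.
Attach tense past -gef → wakeshgigef.
Vowel harmony: no change.
Apply epenthesis: wakeshgigef → wakeshigigef.

wakeshigigef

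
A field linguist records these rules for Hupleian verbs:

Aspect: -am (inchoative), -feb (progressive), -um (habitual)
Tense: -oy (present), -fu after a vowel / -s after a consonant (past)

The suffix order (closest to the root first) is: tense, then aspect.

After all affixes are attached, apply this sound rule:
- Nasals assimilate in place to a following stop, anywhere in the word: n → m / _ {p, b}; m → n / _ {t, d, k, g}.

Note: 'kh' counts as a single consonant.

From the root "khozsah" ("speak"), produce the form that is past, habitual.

Attach tense past -s (after consonant 'h') → khozsahs.
Attach aspect habitual -um → khozsahsum.
Nasal assimilation: no change.

khozsahsum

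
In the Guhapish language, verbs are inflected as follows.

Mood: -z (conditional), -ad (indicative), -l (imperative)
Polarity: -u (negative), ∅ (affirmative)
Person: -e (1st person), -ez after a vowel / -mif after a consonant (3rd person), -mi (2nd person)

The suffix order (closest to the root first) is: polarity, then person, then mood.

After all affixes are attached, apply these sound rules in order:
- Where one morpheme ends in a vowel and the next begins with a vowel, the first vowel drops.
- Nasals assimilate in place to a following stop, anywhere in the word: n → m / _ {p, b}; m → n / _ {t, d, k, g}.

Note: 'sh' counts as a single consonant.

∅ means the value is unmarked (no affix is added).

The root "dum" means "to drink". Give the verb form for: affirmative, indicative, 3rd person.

polarity = affirmative: zero marking, form stays dum.
Attach person 3rd person -mif (after consonant 'm') → dummif.
Attach mood indicative -ad → dummifad.
Vowel deletion: no change.
Nasal assimilation: no change.

dummifad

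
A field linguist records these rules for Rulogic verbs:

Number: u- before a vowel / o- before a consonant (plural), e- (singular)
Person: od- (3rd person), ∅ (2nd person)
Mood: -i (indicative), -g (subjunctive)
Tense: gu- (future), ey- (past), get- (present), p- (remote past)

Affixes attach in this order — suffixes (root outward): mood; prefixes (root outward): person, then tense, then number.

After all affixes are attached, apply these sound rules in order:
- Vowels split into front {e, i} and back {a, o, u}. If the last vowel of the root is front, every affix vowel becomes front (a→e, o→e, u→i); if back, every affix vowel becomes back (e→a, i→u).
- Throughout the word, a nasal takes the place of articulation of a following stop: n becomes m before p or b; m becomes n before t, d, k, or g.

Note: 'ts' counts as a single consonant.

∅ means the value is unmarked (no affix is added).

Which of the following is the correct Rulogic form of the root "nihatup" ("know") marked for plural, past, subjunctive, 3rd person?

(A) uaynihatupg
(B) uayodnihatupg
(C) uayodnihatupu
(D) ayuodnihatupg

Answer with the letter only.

B

Attach person 3rd person od- → odnihatup.
Attach tense past ey- → eyodnihatup.
Attach number plural u- (before vowel 'e') → ueyodnihatup.
Attach mood subjunctive -g → ueyodnihatupg.
Apply vowel harmony: ueyodnihatupg → uayodnihatupg.
Nasal assimilation: no change.
So the correct form is uayodnihatupg, option (B).
(A) uaynihatupg is wrong: it uses 2nd person instead of 3rd person for person.
(D) ayuodnihatupg is wrong: it has the affixes in the wrong order.
(C) uayodnihatupu is wrong: it uses indicative instead of subjunctive for mood.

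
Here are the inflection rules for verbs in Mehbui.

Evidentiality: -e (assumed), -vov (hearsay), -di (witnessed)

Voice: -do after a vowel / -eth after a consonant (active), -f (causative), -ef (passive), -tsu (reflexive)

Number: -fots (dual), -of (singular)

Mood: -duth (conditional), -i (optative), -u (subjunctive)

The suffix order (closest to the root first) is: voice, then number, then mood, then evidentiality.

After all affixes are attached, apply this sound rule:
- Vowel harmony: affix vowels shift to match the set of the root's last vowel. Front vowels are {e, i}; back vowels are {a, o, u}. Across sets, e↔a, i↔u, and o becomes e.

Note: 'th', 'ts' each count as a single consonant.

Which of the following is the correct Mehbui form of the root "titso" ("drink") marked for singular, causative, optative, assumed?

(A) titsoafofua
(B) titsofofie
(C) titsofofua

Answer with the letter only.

C

Attach voice causative -f → titsof.
Attach number singular -of → titsofof.
Attach mood optative -i → titsofofi.
Attach evidentiality assumed -e → titsofofie.
Apply vowel harmony: titsofofie → titsofofua.
So the correct form is titsofofua, option (C).
(A) titsoafofua is wrong: it uses passive instead of causative for voice.
(B) titsofofie is wrong: it fails to apply the sound rule(s).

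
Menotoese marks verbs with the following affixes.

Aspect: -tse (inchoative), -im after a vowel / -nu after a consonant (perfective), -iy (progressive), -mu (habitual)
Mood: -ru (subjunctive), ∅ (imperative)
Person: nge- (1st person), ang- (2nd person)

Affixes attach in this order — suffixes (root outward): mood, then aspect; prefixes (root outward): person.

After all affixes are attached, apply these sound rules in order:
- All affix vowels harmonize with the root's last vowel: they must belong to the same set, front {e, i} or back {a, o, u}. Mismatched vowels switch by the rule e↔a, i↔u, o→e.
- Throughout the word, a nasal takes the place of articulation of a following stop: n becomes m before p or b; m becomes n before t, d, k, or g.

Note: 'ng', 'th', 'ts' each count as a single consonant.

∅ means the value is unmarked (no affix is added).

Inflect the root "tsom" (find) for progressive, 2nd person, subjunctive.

Attach mood subjunctive -ru → tsomru.
Attach aspect progressive -iy → tsomruiy.
Attach person 2nd person ang- → angtsomruiy.
Apply vowel harmony: angtsomruiy → angtsomruuy.
Nasal assimilation: no change.

angtsomruuy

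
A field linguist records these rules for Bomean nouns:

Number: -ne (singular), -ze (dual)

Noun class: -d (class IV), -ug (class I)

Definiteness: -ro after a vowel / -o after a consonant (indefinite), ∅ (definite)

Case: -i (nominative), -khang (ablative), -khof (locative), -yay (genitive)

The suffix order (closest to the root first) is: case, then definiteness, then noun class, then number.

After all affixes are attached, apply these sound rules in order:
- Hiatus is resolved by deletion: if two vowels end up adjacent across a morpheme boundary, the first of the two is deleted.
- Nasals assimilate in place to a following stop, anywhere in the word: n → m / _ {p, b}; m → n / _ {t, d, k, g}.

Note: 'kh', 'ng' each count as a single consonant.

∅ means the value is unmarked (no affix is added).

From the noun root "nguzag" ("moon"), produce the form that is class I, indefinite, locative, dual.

Attach case locative -khof → nguzagkhof.
Attach definiteness indefinite -o (after consonant 'f') → nguzagkhofo.
Attach noun class class I -ug → nguzagkhofoug.
Attach number dual -ze → nguzagkhofougze.
Apply vowel deletion: nguzagkhofougze → nguzagkhofugze.
Nasal assimilation: no change.

nguzagkhofugze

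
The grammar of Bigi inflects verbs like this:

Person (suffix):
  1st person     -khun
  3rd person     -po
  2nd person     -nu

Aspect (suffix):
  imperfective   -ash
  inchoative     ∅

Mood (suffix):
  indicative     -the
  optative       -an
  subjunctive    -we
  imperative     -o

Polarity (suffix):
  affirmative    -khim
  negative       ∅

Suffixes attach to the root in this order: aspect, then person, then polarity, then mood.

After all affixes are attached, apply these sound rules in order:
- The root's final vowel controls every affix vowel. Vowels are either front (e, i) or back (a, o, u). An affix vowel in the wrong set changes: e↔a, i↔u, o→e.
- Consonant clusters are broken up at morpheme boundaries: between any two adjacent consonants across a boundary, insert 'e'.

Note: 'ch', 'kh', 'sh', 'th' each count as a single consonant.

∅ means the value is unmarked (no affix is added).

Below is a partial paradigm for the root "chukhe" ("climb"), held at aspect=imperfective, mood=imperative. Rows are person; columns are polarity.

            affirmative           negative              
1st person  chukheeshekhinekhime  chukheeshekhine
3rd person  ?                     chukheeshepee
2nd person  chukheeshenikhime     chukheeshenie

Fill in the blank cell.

Attach aspect imperfective -ash → chukheash.
Attach person 3rd person -po → chukheashpo.
Attach polarity affirmative -khim → chukheashpokhim.
Attach mood imperative -o → chukheashpokhimo.
Apply vowel harmony: chukheashpokhimo → chukheeshpekhime.
Apply epenthesis: chukheeshpekhime → chukheeshepekhime.

chukheeshepekhime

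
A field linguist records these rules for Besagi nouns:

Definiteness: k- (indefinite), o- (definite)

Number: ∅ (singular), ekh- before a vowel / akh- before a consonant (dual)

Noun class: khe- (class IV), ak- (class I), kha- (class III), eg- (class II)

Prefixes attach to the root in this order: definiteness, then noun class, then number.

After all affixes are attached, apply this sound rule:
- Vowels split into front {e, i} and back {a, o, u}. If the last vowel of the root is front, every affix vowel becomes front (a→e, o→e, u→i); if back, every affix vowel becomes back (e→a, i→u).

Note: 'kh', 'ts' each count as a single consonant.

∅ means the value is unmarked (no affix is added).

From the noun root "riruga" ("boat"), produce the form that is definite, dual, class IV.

Attach definiteness definite o- → oriruga.
Attach noun class class IV khe- → kheoriruga.
Attach number dual akh- (before consonant 'kh') → akhkheoriruga.
Apply vowel harmony: akhkheoriruga → akhkhaoriruga.

akhkhaoriruga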